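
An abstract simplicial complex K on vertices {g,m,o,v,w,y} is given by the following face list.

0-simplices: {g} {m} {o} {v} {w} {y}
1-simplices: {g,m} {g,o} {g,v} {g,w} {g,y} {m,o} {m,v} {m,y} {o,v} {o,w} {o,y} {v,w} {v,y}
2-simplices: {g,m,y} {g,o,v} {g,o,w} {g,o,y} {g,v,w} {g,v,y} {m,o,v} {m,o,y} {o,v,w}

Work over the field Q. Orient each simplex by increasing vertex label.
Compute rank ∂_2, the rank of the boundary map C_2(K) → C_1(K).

n_0=6 n_1=13 n_2=9  [Q]
∂1: piv[gm,go,gv,gw,gy] rk=5  ker:mo,mv,my,ov,ow,oy,vw,vy
∂2: piv[gmy,gov,gow,goy,gvw,gvy,mov,moy] rk=8  ker:ovw
rk∂_2=8

rank∂_2=8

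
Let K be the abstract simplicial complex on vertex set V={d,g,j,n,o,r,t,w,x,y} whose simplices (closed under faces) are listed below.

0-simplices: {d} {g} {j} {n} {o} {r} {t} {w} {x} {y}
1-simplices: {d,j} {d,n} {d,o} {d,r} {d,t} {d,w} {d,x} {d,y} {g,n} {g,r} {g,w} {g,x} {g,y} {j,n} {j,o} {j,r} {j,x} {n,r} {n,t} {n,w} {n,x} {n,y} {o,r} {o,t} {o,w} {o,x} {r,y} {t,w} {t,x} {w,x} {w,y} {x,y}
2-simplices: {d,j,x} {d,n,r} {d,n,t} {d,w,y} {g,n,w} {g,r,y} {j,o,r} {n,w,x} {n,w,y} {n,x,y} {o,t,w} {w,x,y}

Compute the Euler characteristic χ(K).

χ(K)=-10

n_0=10 n_1=32 n_2=12
χ=+10−32+12=-10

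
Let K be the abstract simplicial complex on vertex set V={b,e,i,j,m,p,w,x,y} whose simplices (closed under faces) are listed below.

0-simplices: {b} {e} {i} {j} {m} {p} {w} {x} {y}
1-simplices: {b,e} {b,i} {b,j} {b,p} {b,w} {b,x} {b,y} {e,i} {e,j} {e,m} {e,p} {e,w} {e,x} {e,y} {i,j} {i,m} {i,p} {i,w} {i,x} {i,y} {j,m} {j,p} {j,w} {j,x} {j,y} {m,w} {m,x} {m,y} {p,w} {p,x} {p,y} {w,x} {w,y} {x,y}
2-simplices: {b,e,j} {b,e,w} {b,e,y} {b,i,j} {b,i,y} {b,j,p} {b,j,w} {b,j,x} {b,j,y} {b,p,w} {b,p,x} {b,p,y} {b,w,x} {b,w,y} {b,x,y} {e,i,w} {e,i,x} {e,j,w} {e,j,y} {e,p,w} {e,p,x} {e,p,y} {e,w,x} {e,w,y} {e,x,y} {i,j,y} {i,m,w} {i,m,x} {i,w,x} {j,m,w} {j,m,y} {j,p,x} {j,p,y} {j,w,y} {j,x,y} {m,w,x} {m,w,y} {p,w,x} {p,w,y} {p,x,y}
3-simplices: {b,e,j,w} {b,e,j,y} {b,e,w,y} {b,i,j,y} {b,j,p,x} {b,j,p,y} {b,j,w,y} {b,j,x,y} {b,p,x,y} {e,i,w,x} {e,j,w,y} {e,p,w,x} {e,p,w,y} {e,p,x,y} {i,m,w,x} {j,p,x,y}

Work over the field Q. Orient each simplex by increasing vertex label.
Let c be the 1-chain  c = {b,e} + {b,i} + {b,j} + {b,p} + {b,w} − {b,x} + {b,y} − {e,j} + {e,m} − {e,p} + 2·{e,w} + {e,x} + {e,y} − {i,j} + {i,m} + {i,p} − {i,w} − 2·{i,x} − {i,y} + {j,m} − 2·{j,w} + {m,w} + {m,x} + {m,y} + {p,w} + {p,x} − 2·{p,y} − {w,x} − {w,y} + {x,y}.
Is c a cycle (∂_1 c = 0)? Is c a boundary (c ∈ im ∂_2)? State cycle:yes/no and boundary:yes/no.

cycle:no boundary:no

n_0=9 n_1=34 n_2=40 n_3=16  [Q]
∂1: piv[be,bi,bj,bp,bw,bx,by,em] rk=8  ker:ei,ej,ep,ew,ex,ey,ij,im,ip,iw,ix,iy,jm,jp,jw,jx,jy,mw,mx,my,pw,px,py,wx,wy,xy
∂2: piv[bej,bew,bey,bij,biy,bjp,bjw,bjx,bjy,bpw,bpx,bpy,bwx,bwy,bxy,eiw,eix,epw,epx,imw,imx,jmw,jmy] rk=23  ker:ejw,ejy,epy,ewx,ewy,exy,ijy,iwx,jpx,jpy,jwy,jxy,mwx,mwy,pwx,pwy,pxy
∂3: piv[bejw,bejy,bewy,bijy,bjpx,bjpy,bjwy,bjxy,bpxy,eiwx,epwx,epwy,epxy,imwx] rk=14  ker:ejwy,jpxy
∂1c = −5·{b} − 2·{e} + 4·{i} + {p} + 4·{w} − 2·{x}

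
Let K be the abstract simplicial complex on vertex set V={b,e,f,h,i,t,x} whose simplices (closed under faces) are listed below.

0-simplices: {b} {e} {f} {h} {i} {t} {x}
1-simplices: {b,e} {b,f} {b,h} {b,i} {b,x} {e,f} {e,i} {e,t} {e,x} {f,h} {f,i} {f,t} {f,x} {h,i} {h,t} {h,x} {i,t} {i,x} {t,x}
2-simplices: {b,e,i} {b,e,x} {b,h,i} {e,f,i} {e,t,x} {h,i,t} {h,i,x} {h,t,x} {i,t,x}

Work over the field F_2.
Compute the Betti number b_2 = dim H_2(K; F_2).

b_2=1

n_0=7 n_1=19 n_2=9  [Z2]
∂1: piv[be,bf,bh,bi,bx,et] rk=6  ker:ef,ei,ex,fh,fi,ft,fx,hi,ht,hx,it,ix,tx
∂2: piv[bei,bex,bhi,efi,etx,hit,hix,htx] rk=8  ker:itx
b_2=(9−8)−0=1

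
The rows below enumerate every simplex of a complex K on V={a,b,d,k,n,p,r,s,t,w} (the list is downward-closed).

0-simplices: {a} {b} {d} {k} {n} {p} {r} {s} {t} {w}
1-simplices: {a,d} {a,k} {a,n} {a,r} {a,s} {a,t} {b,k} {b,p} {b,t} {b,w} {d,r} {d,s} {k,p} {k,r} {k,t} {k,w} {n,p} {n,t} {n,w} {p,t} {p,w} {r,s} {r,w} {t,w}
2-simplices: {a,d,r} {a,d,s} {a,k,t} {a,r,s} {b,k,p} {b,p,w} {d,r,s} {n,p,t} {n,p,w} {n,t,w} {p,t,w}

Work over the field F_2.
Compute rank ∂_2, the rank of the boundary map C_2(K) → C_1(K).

rank∂_2=9

n_0=10 n_1=24 n_2=11  [Z2]
∂1: piv[ad,ak,an,ar,as,at,bk,bp,bw] rk=9  ker:bt,dr,ds,kp,kr,kt,kw,np,nt,nw,pt,pw,rs,rw,tw
∂2: piv[adr,ads,akt,ars,bkp,bpw,npt,npw,ntw] rk=9  ker:drs,ptw
rk∂_2=9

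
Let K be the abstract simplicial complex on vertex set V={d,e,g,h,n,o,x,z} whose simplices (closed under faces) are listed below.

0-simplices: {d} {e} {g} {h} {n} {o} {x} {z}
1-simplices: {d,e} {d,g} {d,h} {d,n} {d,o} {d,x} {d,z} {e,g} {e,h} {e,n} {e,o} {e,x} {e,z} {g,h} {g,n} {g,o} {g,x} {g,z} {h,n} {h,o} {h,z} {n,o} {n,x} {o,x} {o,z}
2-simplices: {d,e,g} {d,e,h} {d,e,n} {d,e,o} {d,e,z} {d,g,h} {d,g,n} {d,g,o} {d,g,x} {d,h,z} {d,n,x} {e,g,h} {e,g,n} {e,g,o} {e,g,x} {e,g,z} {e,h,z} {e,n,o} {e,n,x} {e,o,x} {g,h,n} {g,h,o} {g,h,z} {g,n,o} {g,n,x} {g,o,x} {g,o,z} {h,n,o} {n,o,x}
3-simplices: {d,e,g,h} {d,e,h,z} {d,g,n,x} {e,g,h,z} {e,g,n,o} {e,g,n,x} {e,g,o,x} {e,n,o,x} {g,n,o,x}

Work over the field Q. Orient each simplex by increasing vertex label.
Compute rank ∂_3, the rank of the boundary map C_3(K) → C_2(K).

n_0=8 n_1=25 n_2=29 n_3=9  [Q]
∂1: piv[de,dg,dh,dn,do,dx,dz] rk=7  ker:eg,eh,en,eo,ex,ez,gh,gn,go,gx,gz,hn,ho,hz,no,nx,ox,oz
∂2: piv[deg,deh,den,deo,dez,dgh,dgn,dgo,dgx,dhz,dnx,egx,egz,eno,eox,ghn,gho,goz] rk=18  ker:egh,egn,ego,ehz,enx,ghz,gno,gnx,gox,hno,nox
∂3: piv[degh,dehz,dgnx,eghz,egno,egnx,egox,enox] rk=8  ker:gnox
rk∂_3=8

rank∂_3=8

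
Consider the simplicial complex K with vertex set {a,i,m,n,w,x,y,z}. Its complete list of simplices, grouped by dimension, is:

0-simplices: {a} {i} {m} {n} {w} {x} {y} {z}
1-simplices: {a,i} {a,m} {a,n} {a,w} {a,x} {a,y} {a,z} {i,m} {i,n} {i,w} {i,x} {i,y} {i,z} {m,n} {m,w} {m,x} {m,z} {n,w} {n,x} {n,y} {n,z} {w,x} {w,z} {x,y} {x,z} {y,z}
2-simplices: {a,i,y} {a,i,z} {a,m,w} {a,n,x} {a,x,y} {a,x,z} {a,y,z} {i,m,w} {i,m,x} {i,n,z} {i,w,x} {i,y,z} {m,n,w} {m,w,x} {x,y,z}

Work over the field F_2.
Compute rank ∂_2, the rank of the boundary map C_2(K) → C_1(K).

n_0=8 n_1=26 n_2=15  [Z2]
∂1: piv[ai,am,an,aw,ax,ay,az] rk=7  ker:im,in,iw,ix,iy,iz,mn,mw,mx,mz,nw,nx,ny,nz,wx,wz,xy,xz,yz
∂2: piv[aiy,aiz,amw,anx,axy,axz,ayz,imw,imx,inz,iwx,mnw] rk=12  ker:iyz,mwx,xyz
rk∂_2=12

rank∂_2=12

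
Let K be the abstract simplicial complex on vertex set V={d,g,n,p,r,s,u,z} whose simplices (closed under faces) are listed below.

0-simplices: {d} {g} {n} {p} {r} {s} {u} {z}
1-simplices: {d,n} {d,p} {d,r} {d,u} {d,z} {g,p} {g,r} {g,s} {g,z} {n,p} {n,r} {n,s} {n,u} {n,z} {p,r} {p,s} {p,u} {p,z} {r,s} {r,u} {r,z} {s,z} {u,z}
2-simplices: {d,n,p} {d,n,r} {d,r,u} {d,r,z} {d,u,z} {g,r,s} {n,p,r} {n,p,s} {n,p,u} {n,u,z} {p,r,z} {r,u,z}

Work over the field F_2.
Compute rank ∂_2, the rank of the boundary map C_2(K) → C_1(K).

n_0=8 n_1=23 n_2=12  [Z2]
∂1: piv[dn,dp,dr,du,dz,gp,gs] rk=7  ker:gr,gz,np,nr,ns,nu,nz,pr,ps,pu,pz,rs,ru,rz,sz,uz
∂2: piv[dnp,dnr,dru,drz,duz,grs,npr,nps,npu,nuz,prz] rk=11  ker:ruz
rk∂_2=11

rank∂_2=11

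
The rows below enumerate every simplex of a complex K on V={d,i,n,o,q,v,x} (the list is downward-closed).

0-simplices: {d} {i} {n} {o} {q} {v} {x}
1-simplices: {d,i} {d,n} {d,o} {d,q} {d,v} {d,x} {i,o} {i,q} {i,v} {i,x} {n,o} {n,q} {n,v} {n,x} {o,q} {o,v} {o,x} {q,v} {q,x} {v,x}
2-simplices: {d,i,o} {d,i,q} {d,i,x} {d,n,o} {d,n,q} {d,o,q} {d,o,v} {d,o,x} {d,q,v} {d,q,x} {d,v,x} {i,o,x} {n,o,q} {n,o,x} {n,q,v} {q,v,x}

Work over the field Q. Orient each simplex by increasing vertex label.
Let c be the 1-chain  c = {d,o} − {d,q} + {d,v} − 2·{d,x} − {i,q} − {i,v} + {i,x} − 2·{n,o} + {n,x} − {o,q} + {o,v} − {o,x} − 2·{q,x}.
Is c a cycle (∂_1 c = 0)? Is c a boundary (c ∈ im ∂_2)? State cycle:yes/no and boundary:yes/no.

cycle:no boundary:no

n_0=7 n_1=20 n_2=16  [Q]
∂1: piv[di,dn,do,dq,dv,dx] rk=6  ker:io,iq,iv,ix,no,nq,nv,nx,oq,ov,ox,qv,qx,vx
∂2: piv[dio,diq,dix,dno,dnq,doq,dov,dox,dqv,dqx,dvx,nox,nqv] rk=13  ker:iox,noq,qvx
∂1c = {d} + {i} + {n} − {q} + {v} − 3·{x}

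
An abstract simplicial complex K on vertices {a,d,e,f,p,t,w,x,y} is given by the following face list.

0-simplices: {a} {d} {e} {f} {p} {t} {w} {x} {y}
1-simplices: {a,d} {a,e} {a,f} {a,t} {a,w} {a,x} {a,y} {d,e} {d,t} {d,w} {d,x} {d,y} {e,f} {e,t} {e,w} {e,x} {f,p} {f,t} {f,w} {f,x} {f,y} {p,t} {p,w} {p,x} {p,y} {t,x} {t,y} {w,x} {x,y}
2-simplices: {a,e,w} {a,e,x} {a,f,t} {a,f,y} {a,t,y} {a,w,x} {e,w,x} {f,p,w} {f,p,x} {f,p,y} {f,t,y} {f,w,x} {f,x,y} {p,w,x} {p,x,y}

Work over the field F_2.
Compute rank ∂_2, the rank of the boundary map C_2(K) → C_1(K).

n_0=9 n_1=29 n_2=15  [Z2]
∂1: piv[ad,ae,af,at,aw,ax,ay,fp] rk=8  ker:de,dt,dw,dx,dy,ef,et,ew,ex,ft,fw,fx,fy,pt,pw,px,py,tx,ty,wx,xy
∂2: piv[aew,aex,aft,afy,aty,awx,fpw,fpx,fpy,fwx,fxy] rk=11  ker:ewx,fty,pwx,pxy
rk∂_2=11

rank∂_2=11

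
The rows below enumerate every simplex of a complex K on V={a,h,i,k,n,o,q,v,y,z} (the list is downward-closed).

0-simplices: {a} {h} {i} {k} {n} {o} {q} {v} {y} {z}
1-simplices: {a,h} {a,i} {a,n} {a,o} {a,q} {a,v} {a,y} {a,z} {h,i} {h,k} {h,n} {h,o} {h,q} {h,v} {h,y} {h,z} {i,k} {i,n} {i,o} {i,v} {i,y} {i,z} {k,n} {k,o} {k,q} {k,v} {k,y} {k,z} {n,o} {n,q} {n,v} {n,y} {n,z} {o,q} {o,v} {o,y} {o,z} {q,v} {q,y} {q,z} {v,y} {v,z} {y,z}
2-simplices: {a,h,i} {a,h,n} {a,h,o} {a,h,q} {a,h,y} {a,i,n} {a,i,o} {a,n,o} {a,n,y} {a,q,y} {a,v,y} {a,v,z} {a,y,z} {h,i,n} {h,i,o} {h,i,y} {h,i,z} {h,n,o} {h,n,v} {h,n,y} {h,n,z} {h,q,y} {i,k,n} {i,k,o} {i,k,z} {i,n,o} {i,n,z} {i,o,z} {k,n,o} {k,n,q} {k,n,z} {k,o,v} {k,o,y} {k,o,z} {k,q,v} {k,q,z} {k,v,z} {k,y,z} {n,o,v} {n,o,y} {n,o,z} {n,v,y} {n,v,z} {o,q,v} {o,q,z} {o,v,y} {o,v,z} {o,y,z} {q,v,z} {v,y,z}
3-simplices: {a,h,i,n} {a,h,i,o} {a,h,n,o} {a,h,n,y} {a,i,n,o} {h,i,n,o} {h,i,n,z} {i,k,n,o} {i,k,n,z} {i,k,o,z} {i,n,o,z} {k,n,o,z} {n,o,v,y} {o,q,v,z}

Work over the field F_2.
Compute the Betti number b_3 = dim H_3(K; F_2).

b_3=2

n_0=10 n_1=43 n_2=50 n_3=14  [Z2]
∂1: piv[ah,ai,an,ao,aq,av,ay,az,hk] rk=9  ker:hi,hn,ho,hq,hv,hy,hz,ik,in,io,iv,iy,iz,kn,ko,kq,kv,ky,kz,no,nq,nv,ny,nz,oq,ov,oy,oz,qv,qy,qz,vy,vz,yz
∂2: piv[ahi,ahn,aho,ahq,ahy,ain,aio,ano,any,aqy,avy,avz,ayz,hiy,hiz,hnv,hnz,ikn,iko,ikz,ioz,knq,kov,koy,kqv,kqz,kvz,kyz,nov,noy,oqv] rk=31  ker:hin,hio,hno,hny,hqy,ino,inz,kno,knz,koz,noz,nvy,nvz,oqz,ovy,ovz,oyz,qvz,vyz
∂3: piv[ahin,ahio,ahno,ahny,aino,hinz,ikno,iknz,ikoz,inoz,novy,oqvz] rk=12  ker:hino,knoz
b_3=(14−12)−0=2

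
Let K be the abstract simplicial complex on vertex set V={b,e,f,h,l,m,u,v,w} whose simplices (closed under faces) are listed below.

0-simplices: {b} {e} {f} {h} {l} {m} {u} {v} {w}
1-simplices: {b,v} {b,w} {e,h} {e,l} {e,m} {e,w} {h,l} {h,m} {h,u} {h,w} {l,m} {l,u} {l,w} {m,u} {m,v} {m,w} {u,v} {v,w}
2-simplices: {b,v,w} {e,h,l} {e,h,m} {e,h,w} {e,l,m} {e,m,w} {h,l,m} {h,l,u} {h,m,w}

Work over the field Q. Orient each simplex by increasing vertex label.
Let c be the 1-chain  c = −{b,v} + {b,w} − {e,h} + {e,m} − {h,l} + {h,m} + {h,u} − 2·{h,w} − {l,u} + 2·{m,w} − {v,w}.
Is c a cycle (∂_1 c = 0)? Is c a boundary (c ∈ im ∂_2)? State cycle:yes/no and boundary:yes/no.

n_0=9 n_1=18 n_2=9  [Q]
∂1: piv[bv,bw,eh,el,em,ew,hu] rk=7  ker:hl,hm,hw,lm,lu,lw,mu,mv,mw,uv,vw
∂2: piv[bvw,ehl,ehm,ehw,elm,emw,hlu] rk=7  ker:hlm,hmw
∂1c = 0
c vs im∂2: reduces to 0 ⇒ boundary

cycle:yes boundary:yes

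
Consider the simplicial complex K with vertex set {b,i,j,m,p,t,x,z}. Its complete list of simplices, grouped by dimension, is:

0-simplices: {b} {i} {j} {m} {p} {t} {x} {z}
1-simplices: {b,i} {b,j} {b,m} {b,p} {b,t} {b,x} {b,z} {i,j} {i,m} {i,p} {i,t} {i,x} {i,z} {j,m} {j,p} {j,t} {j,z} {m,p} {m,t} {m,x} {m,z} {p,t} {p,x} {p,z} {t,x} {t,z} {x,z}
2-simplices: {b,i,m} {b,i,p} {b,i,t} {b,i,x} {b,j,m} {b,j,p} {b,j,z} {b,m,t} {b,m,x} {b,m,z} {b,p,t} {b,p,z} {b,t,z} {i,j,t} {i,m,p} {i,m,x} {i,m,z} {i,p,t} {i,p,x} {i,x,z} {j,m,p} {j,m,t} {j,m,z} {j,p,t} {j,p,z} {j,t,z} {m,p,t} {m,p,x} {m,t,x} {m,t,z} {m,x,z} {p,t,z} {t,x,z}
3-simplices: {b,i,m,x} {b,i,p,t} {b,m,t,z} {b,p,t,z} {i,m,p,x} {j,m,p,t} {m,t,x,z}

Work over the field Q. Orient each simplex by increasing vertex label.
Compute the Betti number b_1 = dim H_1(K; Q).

n_0=8 n_1=27 n_2=33 n_3=7  [Q]
∂1: piv[bi,bj,bm,bp,bt,bx,bz] rk=7  ker:ij,im,ip,it,ix,iz,jm,jp,jt,jz,mp,mt,mx,mz,pt,px,pz,tx,tz,xz
∂2: piv[bim,bip,bit,bix,bjm,bjp,bjz,bmt,bmx,bmz,bpt,bpz,btz,ijt,imp,imz,ipx,ixz,jmt,mtx] rk=20  ker:imx,ipt,jmp,jmz,jpt,jpz,jtz,mpt,mpx,mtz,mxz,ptz,txz
∂3: piv[bimx,bipt,bmtz,bptz,impx,jmpt,mtxz] rk=7
b_1=(27−7)−20=0

b_1=0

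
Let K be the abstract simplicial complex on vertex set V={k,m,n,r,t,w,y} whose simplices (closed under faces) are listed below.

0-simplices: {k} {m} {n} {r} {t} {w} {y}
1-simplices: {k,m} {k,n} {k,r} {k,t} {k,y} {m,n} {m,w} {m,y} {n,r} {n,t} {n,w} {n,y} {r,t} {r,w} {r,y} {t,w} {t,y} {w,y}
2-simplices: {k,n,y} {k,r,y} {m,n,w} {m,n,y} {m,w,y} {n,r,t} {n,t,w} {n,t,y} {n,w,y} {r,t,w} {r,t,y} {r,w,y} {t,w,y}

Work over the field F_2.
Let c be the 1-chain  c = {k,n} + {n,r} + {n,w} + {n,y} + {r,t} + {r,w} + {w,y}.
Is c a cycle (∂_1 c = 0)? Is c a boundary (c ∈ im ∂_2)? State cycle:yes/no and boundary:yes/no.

n_0=7 n_1=18 n_2=13  [Z2]
∂1: piv[km,kn,kr,kt,ky,mw] rk=6  ker:mn,my,nr,nt,nw,ny,rt,rw,ry,tw,ty,wy
∂2: piv[kny,kry,mnw,mny,mwy,nrt,ntw,nty,rtw,rty] rk=10  ker:nwy,rwy,twy
∂1c = {k} + {r} + {t} + {w}

cycle:no boundary:no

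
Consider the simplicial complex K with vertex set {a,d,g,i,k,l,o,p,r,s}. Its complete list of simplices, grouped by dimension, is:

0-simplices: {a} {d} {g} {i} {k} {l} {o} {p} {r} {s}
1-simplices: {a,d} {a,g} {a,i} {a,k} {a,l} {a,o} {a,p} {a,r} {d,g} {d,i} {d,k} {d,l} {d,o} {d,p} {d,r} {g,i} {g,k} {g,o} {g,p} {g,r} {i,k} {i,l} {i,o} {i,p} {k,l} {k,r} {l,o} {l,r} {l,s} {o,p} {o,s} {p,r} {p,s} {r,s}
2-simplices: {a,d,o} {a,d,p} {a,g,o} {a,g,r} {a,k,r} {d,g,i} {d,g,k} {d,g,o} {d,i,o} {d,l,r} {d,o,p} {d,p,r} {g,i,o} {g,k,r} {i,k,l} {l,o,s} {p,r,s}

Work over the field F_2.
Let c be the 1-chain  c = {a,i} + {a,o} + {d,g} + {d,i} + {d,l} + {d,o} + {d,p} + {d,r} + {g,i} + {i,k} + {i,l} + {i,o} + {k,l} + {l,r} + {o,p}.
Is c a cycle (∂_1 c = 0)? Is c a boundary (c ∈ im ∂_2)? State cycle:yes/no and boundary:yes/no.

n_0=10 n_1=34 n_2=17  [Z2]
∂1: piv[ad,ag,ai,ak,al,ao,ap,ar,ls] rk=9  ker:dg,di,dk,dl,do,dp,dr,gi,gk,go,gp,gr,ik,il,io,ip,kl,kr,lo,lr,op,os,pr,ps,rs
∂2: piv[ado,adp,ago,agr,akr,dgi,dgk,dgo,dio,dlr,dop,dpr,gkr,ikl,los,prs] rk=16  ker:gio
∂1c = 0
c vs im∂2: residual ≠ 0 ⇒ not boundary

cycle:yes boundary:no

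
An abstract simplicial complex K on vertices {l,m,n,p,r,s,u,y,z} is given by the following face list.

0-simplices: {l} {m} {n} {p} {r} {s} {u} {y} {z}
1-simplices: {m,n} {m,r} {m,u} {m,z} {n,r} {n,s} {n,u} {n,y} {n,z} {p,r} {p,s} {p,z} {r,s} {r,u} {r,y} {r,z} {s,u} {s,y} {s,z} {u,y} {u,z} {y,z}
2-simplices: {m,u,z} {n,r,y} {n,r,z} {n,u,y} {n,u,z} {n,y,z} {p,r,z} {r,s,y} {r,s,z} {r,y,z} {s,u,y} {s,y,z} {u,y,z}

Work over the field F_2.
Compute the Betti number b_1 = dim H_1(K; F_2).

n_0=9 n_1=22 n_2=13  [Z2]
∂1: piv[mn,mr,mu,mz,ns,ny,pr] rk=7  ker:nr,nu,nz,ps,pz,rs,ru,ry,rz,su,sy,sz,uy,uz,yz
∂2: piv[muz,nry,nrz,nuy,nuz,nyz,prz,rsy,rsz,suy] rk=10  ker:ryz,syz,uyz
b_1=(22−7)−10=5

b_1=5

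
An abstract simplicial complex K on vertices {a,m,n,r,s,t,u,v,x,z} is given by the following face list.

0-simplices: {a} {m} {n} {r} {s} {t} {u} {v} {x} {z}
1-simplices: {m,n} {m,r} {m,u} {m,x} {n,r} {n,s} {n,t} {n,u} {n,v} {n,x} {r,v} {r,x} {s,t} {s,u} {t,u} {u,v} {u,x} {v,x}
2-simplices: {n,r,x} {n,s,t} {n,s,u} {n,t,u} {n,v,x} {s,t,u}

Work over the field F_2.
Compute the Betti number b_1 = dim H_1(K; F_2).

n_0=10 n_1=18 n_2=6  [Z2]
∂1: piv[mn,mr,mu,mx,ns,nt,nv] rk=7  ker:nr,nu,nx,rv,rx,st,su,tu,uv,ux,vx
∂2: piv[nrx,nst,nsu,ntu,nvx] rk=5  ker:stu
b_1=(18−7)−5=6

b_1=6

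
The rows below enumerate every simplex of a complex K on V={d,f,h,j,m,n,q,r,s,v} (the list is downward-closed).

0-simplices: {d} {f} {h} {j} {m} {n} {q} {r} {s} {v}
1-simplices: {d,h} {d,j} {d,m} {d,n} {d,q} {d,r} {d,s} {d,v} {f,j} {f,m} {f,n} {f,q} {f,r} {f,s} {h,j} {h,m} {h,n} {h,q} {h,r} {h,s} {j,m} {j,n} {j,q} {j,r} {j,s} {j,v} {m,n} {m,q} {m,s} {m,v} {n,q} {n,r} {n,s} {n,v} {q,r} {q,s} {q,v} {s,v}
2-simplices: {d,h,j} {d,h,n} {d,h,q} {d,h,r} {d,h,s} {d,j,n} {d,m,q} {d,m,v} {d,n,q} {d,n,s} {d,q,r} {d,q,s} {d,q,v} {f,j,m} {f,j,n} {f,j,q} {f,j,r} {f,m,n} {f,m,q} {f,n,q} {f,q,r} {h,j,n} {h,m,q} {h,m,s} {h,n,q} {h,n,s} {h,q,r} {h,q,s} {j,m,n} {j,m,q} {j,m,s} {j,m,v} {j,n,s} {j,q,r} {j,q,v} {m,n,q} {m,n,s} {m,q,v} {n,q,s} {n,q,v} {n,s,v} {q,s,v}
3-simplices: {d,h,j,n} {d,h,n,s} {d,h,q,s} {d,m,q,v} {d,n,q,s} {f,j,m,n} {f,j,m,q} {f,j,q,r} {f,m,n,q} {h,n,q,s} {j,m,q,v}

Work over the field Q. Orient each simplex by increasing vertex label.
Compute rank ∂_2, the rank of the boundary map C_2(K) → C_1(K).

n_0=10 n_1=38 n_2=42 n_3=11  [Q]
∂1: piv[dh,dj,dm,dn,dq,dr,ds,dv,fj] rk=9  ker:fm,fn,fq,fr,fs,hj,hm,hn,hq,hr,hs,jm,jn,jq,jr,js,jv,mn,mq,ms,mv,nq,nr,ns,nv,qr,qs,qv,sv
∂2: piv[dhj,dhn,dhq,dhr,dhs,djn,dmq,dmv,dnq,dns,dqr,dqs,dqv,fjm,fjn,fjq,fjr,fmn,fmq,fnq,fqr,hmq,hms,jms,jmv,nqv,nsv] rk=27  ker:hjn,hnq,hns,hqr,hqs,jmn,jmq,jns,jqr,jqv,mnq,mns,mqv,nqs,qsv
∂3: piv[dhjn,dhns,dhqs,dmqv,dnqs,fjmn,fjmq,fjqr,fmnq,hnqs,jmqv] rk=11
rk∂_2=27

rank∂_2=27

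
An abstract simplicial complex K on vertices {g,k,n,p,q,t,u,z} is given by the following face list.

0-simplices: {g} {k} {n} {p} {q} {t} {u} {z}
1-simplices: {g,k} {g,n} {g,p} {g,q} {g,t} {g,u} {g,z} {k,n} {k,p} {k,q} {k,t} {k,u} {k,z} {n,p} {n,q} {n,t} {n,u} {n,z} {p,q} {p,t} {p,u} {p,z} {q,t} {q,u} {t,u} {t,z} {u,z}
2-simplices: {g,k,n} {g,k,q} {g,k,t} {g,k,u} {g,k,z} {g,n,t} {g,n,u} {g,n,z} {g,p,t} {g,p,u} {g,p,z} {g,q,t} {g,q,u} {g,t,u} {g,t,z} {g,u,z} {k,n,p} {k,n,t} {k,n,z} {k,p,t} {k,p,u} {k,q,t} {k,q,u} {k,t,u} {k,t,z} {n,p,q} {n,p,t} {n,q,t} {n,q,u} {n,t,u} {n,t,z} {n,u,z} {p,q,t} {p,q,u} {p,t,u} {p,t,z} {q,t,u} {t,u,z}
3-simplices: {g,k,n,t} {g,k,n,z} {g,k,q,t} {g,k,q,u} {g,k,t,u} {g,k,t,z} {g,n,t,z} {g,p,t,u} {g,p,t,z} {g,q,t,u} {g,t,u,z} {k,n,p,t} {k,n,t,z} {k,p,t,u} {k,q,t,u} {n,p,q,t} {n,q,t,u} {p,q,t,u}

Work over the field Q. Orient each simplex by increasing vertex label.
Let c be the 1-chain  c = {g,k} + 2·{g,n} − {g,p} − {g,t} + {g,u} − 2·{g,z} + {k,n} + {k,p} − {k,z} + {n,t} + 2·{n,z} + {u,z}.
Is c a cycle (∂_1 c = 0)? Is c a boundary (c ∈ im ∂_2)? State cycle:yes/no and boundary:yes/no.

cycle:yes boundary:yes

n_0=8 n_1=27 n_2=38 n_3=18  [Q]
∂1: piv[gk,gn,gp,gq,gt,gu,gz] rk=7  ker:kn,kp,kq,kt,ku,kz,np,nq,nt,nu,nz,pq,pt,pu,pz,qt,qu,tu,tz,uz
∂2: piv[gkn,gkq,gkt,gku,gkz,gnt,gnu,gnz,gpt,gpu,gpz,gqt,gqu,gtu,gtz,guz,knp,kpt,npq,nqt] rk=20  ker:knt,knz,kpu,kqt,kqu,ktu,ktz,npt,nqu,ntu,ntz,nuz,pqt,pqu,ptu,ptz,qtu,tuz
∂3: piv[gknt,gknz,gkqt,gkqu,gktu,gktz,gntz,gptu,gptz,gqtu,gtuz,knpt,kptu,npqt,nqtu,pqtu] rk=16  ker:kntz,kqtu
∂1c = 0
c vs im∂2: reduces to 0 ⇒ boundary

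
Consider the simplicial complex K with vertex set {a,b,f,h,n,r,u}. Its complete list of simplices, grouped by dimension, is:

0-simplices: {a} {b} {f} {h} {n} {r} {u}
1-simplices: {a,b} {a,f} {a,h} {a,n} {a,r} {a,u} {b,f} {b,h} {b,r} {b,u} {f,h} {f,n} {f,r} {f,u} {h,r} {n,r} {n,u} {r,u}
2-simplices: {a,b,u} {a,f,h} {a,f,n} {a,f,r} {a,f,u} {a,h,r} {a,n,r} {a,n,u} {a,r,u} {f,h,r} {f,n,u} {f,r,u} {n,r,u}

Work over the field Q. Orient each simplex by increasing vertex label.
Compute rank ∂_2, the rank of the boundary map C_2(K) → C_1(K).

n_0=7 n_1=18 n_2=13  [Q]
∂1: piv[ab,af,ah,an,ar,au] rk=6  ker:bf,bh,br,bu,fh,fn,fr,fu,hr,nr,nu,ru
∂2: piv[abu,afh,afn,afr,afu,ahr,anr,anu,aru] rk=9  ker:fhr,fnu,fru,nru
rk∂_2=9

rank∂_2=9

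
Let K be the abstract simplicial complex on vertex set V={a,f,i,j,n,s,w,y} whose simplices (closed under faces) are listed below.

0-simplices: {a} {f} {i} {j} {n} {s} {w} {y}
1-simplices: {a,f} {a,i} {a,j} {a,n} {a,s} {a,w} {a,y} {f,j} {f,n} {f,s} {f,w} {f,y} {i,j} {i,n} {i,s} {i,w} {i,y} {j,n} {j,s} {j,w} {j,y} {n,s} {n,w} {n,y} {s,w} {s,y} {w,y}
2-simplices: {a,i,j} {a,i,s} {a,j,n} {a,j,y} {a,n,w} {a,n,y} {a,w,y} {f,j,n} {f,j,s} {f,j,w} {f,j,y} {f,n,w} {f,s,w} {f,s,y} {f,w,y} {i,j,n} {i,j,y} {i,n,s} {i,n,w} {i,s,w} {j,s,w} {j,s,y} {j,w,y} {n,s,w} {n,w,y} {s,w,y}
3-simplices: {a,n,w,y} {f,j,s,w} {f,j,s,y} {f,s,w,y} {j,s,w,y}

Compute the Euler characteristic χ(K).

χ(K)=2

n_0=8 n_1=27 n_2=26 n_3=5
χ=+8−27+26−5=2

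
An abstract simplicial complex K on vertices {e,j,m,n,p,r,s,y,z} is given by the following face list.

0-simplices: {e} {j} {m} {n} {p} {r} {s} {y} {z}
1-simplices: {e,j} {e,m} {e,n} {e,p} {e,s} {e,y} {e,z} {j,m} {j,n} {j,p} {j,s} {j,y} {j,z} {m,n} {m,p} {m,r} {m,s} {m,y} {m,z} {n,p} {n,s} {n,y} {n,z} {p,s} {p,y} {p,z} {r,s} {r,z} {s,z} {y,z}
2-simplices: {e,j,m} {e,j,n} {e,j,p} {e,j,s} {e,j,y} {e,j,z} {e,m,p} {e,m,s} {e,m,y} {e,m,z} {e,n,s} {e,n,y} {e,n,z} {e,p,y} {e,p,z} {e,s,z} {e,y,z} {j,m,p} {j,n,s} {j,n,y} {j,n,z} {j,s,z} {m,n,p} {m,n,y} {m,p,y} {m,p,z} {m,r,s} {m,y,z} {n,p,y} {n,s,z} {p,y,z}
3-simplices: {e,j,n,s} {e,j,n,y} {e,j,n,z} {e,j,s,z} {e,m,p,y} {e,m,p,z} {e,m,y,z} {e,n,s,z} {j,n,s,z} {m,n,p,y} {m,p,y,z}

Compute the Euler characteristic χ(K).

χ(K)=-1

n_0=9 n_1=30 n_2=31 n_3=11
χ=+9−30+31−11=-1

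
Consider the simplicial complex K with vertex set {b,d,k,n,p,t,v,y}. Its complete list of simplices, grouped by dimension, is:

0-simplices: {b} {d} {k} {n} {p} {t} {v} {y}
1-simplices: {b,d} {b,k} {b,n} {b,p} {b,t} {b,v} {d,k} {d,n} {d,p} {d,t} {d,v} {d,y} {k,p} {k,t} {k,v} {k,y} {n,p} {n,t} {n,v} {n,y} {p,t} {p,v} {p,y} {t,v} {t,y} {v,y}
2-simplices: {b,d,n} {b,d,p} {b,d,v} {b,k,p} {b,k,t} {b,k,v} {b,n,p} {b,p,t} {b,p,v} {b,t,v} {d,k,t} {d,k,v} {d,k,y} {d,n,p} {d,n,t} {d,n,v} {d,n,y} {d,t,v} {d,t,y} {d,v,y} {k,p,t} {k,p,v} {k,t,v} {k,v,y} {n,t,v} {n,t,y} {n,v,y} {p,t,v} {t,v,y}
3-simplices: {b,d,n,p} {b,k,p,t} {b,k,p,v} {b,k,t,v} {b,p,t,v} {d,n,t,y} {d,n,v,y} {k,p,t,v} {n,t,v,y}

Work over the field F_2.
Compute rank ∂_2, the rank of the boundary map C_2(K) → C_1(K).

rank∂_2=18

n_0=8 n_1=26 n_2=29 n_3=9  [Z2]
∂1: piv[bd,bk,bn,bp,bt,bv,dy] rk=7  ker:dk,dn,dp,dt,dv,kp,kt,kv,ky,np,nt,nv,ny,pt,pv,py,tv,ty,vy
∂2: piv[bdn,bdp,bdv,bkp,bkt,bkv,bnp,bpt,bpv,btv,dkt,dkv,dky,dnt,dnv,dny,dty,dvy] rk=18  ker:dnp,dtv,kpt,kpv,ktv,kvy,ntv,nty,nvy,ptv,tvy
∂3: piv[bdnp,bkpt,bkpv,bktv,bptv,dnty,dnvy,ntvy] rk=8  ker:kptv
rk∂_2=18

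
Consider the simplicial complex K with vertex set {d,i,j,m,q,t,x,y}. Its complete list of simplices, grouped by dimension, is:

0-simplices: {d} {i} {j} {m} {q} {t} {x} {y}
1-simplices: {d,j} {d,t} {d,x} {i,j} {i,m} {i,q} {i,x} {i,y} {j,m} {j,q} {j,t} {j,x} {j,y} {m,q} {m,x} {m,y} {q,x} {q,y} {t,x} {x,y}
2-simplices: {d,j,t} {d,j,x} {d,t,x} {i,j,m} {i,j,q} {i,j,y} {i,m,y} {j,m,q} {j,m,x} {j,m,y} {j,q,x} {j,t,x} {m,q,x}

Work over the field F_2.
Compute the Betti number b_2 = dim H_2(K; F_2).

b_2=3

n_0=8 n_1=20 n_2=13  [Z2]
∂1: piv[dj,dt,dx,ij,im,iq,iy] rk=7  ker:ix,jm,jq,jt,jx,jy,mq,mx,my,qx,qy,tx,xy
∂2: piv[djt,djx,dtx,ijm,ijq,ijy,imy,jmq,jmx,jqx] rk=10  ker:jmy,jtx,mqx
b_2=(13−10)−0=3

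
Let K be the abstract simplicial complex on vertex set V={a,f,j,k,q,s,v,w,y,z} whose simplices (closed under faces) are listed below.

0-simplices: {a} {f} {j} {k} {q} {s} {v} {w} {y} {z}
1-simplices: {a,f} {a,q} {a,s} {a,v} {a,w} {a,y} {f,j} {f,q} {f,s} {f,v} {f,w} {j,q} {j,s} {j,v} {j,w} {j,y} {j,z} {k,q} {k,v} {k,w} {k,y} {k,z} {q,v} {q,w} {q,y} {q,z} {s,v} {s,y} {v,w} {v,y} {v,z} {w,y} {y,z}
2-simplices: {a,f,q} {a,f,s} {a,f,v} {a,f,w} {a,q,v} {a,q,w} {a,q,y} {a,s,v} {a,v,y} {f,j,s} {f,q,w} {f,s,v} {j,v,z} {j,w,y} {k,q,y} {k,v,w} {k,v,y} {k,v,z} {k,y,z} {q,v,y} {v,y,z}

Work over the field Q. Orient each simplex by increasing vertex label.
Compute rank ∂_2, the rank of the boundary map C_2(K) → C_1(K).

n_0=10 n_1=33 n_2=21  [Q]
∂1: piv[af,aq,as,av,aw,ay,fj,jz,kq] rk=9  ker:fq,fs,fv,fw,jq,js,jv,jw,jy,kv,kw,ky,kz,qv,qw,qy,qz,sv,sy,vw,vy,vz,wy,yz
∂2: piv[afq,afs,afv,afw,aqv,aqw,aqy,asv,avy,fjs,jvz,jwy,kqy,kvw,kvy,kvz,kyz] rk=17  ker:fqw,fsv,qvy,vyz
rk∂_2=17

rank∂_2=17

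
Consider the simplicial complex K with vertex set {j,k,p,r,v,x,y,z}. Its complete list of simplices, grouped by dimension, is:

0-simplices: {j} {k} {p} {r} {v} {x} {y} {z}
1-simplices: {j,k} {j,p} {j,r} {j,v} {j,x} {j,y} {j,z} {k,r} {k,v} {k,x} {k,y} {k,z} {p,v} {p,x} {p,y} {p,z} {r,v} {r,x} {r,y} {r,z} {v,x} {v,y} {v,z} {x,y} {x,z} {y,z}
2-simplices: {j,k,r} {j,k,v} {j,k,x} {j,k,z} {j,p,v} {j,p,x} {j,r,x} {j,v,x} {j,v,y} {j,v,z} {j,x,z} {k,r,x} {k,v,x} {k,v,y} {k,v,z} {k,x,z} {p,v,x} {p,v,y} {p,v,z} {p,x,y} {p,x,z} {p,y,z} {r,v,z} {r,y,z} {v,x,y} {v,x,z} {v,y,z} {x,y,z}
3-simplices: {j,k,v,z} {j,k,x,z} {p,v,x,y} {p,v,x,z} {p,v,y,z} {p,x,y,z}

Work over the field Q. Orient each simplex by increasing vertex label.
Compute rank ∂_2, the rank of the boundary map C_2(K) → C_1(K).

rank∂_2=18

n_0=8 n_1=26 n_2=28 n_3=6  [Q]
∂1: piv[jk,jp,jr,jv,jx,jy,jz] rk=7  ker:kr,kv,kx,ky,kz,pv,px,py,pz,rv,rx,ry,rz,vx,vy,vz,xy,xz,yz
∂2: piv[jkr,jkv,jkx,jkz,jpv,jpx,jrx,jvx,jvy,jvz,jxz,kvy,pvy,pvz,pxy,pyz,rvz,ryz] rk=18  ker:krx,kvx,kvz,kxz,pvx,pxz,vxy,vxz,vyz,xyz
∂3: piv[jkvz,jkxz,pvxy,pvxz,pvyz,pxyz] rk=6
rk∂_2=18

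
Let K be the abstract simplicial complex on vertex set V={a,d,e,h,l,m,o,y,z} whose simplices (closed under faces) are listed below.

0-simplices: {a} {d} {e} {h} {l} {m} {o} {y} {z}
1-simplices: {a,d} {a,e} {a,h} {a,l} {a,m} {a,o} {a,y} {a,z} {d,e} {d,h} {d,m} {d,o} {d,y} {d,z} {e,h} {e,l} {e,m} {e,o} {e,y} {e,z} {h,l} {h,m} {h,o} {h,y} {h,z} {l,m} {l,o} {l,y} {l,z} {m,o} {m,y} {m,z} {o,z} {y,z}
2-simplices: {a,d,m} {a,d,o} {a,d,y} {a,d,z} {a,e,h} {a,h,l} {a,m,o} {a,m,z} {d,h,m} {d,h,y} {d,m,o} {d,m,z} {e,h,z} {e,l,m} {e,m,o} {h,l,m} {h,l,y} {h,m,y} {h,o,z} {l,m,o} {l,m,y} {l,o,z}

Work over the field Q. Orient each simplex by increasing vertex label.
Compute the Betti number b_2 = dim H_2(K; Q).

b_2=3

n_0=9 n_1=34 n_2=22  [Q]
∂1: piv[ad,ae,ah,al,am,ao,ay,az] rk=8  ker:de,dh,dm,do,dy,dz,eh,el,em,eo,ey,ez,hl,hm,ho,hy,hz,lm,lo,ly,lz,mo,my,mz,oz,yz
∂2: piv[adm,ado,ady,adz,aeh,ahl,amo,amz,dhm,dhy,ehz,elm,emo,hlm,hly,hmy,hoz,lmo,loz] rk=19  ker:dmo,dmz,lmy
b_2=(22−19)−0=3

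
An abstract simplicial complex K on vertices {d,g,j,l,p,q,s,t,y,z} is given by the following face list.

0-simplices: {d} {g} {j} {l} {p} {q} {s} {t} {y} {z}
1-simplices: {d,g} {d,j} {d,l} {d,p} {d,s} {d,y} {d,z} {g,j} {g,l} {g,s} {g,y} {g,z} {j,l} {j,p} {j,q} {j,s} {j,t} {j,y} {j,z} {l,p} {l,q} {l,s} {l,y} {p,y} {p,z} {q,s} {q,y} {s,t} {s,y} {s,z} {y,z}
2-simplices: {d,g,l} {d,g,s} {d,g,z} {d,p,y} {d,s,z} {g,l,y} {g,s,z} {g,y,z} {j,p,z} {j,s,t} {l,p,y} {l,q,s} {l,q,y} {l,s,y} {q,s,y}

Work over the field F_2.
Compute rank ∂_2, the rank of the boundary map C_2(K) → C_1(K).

rank∂_2=13

n_0=10 n_1=31 n_2=15  [Z2]
∂1: piv[dg,dj,dl,dp,ds,dy,dz,jq,jt] rk=9  ker:gj,gl,gs,gy,gz,jl,jp,js,jy,jz,lp,lq,ls,ly,py,pz,qs,qy,st,sy,sz,yz
∂2: piv[dgl,dgs,dgz,dpy,dsz,gly,gyz,jpz,jst,lpy,lqs,lqy,lsy] rk=13  ker:gsz,qsy
rk∂_2=13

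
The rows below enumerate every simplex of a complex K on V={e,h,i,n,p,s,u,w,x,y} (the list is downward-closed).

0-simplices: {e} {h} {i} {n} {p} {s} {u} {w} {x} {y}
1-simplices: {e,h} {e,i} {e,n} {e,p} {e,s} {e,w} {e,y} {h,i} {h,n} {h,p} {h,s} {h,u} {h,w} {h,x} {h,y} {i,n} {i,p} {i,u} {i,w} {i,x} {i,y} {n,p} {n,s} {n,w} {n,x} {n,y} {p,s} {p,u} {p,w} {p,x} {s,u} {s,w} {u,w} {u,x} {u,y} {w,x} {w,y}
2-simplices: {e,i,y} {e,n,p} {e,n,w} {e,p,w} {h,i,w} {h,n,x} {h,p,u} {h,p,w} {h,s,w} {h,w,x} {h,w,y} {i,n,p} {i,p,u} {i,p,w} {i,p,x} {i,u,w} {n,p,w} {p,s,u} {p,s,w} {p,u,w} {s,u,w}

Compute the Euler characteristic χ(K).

n_0=10 n_1=37 n_2=21
χ=+10−37+21=-6

χ(K)=-6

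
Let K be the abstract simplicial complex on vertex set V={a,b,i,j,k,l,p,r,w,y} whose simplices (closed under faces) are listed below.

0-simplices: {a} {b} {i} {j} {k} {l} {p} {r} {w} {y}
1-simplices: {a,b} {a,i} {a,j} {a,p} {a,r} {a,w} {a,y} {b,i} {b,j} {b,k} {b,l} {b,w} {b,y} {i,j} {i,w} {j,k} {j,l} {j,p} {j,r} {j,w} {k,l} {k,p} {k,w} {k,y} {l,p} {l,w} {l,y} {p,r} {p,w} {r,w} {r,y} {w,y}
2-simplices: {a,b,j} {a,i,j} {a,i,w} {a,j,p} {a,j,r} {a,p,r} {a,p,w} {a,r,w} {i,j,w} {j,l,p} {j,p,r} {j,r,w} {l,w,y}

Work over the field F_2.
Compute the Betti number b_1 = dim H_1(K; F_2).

n_0=10 n_1=32 n_2=13  [Z2]
∂1: piv[ab,ai,aj,ap,ar,aw,ay,bk,bl] rk=9  ker:bi,bj,bw,by,ij,iw,jk,jl,jp,jr,jw,kl,kp,kw,ky,lp,lw,ly,pr,pw,rw,ry,wy
∂2: piv[abj,aij,aiw,ajp,ajr,apr,apw,arw,ijw,jlp,lwy] rk=11  ker:jpr,jrw
b_1=(32−9)−11=12

b_1=12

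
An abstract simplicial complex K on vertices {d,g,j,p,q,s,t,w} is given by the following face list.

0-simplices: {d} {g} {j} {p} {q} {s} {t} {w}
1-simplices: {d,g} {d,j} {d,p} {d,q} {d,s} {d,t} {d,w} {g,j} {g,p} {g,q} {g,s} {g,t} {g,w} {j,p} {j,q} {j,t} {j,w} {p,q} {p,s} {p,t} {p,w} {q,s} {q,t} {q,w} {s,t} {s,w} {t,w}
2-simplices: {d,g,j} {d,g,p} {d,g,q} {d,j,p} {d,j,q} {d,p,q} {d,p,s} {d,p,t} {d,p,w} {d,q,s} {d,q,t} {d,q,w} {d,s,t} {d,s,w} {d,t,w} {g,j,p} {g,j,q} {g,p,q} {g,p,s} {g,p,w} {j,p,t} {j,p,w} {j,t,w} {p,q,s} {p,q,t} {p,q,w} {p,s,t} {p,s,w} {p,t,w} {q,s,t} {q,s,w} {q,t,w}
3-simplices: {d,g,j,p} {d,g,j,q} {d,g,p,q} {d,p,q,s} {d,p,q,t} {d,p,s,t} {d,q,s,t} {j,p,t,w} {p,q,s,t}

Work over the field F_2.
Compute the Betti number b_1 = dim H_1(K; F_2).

b_1=1

n_0=8 n_1=27 n_2=32 n_3=9  [Z2]
∂1: piv[dg,dj,dp,dq,ds,dt,dw] rk=7  ker:gj,gp,gq,gs,gt,gw,jp,jq,jt,jw,pq,ps,pt,pw,qs,qt,qw,st,sw,tw
∂2: piv[dgj,dgp,dgq,djp,djq,dpq,dps,dpt,dpw,dqs,dqt,dqw,dst,dsw,dtw,gps,gpw,jpt,jpw] rk=19  ker:gjp,gjq,gpq,jtw,pqs,pqt,pqw,pst,psw,ptw,qst,qsw,qtw
∂3: piv[dgjp,dgjq,dgpq,dpqs,dpqt,dpst,dqst,jptw] rk=8  ker:pqst
b_1=(27−7)−19=1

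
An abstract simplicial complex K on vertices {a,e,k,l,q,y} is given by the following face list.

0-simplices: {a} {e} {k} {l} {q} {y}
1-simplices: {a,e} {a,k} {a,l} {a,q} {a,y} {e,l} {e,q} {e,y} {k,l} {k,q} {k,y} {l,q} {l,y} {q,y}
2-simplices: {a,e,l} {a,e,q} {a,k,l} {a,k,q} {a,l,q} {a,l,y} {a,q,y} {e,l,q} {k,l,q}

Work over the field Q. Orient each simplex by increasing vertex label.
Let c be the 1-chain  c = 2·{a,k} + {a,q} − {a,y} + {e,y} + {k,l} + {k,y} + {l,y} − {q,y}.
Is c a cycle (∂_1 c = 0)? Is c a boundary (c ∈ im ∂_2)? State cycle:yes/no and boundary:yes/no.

n_0=6 n_1=14 n_2=9  [Q]
∂1: piv[ae,ak,al,aq,ay] rk=5  ker:el,eq,ey,kl,kq,ky,lq,ly,qy
∂2: piv[ael,aeq,akl,akq,alq,aly,aqy] rk=7  ker:elq,klq
∂1c = −2·{a} − {e} + 2·{q} + {y}

cycle:no boundary:no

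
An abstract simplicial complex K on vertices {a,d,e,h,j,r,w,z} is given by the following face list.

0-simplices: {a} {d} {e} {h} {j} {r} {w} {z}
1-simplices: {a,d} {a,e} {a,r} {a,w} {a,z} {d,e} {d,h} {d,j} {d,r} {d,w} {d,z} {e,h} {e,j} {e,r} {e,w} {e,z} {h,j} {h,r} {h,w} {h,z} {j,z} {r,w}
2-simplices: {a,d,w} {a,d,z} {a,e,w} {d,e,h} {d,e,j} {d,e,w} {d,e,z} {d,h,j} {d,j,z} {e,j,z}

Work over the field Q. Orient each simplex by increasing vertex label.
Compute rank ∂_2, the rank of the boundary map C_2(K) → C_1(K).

n_0=8 n_1=22 n_2=10  [Q]
∂1: piv[ad,ae,ar,aw,az,dh,dj] rk=7  ker:de,dr,dw,dz,eh,ej,er,ew,ez,hj,hr,hw,hz,jz,rw
∂2: piv[adw,adz,aew,deh,dej,dew,dez,dhj,djz] rk=9  ker:ejz
rk∂_2=9

rank∂_2=9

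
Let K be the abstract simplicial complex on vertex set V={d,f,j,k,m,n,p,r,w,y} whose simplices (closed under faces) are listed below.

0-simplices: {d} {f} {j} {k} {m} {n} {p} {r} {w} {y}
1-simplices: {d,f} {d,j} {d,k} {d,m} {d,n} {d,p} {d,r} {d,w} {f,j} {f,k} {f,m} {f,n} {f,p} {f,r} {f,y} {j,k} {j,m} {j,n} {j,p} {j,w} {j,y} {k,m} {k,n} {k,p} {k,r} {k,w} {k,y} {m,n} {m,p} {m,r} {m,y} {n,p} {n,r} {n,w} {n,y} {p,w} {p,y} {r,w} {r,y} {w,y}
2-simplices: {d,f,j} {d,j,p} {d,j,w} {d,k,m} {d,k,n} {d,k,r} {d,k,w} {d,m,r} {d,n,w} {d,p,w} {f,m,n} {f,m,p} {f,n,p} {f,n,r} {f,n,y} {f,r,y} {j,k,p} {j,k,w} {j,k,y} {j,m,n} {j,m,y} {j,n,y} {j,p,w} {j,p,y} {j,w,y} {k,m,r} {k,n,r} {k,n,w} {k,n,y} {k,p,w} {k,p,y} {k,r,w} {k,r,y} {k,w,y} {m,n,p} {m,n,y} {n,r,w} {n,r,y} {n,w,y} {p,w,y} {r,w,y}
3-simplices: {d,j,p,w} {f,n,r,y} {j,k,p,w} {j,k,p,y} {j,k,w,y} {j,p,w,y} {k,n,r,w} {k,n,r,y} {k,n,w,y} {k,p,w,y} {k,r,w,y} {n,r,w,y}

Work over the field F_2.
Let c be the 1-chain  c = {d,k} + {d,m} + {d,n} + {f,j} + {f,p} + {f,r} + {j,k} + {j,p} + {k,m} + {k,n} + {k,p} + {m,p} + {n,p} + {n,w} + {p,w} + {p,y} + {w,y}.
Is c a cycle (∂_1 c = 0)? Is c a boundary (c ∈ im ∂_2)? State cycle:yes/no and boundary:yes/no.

n_0=10 n_1=40 n_2=41 n_3=12  [Z2]
∂1: piv[df,dj,dk,dm,dn,dp,dr,dw,fy] rk=9  ker:fj,fk,fm,fn,fp,fr,jk,jm,jn,jp,jw,jy,km,kn,kp,kr,kw,ky,mn,mp,mr,my,np,nr,nw,ny,pw,py,rw,ry,wy
∂2: piv[dfj,djp,djw,dkm,dkn,dkr,dkw,dmr,dnw,dpw,fmn,fmp,fnp,fnr,fny,fry,jkp,jkw,jky,jmn,jmy,jny,jpy,jwy,knr,kny,krw] rk=27  ker:jpw,kmr,knw,kpw,kpy,kry,kwy,mnp,mny,nrw,nry,nwy,pwy,rwy
∂3: piv[djpw,fnry,jkpw,jkpy,jkwy,jpwy,knrw,knry,knwy,krwy] rk=10  ker:kpwy,nrwy
∂1c = {d} + {f} + {j} + {k} + {m} + {p} + {r} + {w}

cycle:no boundary:no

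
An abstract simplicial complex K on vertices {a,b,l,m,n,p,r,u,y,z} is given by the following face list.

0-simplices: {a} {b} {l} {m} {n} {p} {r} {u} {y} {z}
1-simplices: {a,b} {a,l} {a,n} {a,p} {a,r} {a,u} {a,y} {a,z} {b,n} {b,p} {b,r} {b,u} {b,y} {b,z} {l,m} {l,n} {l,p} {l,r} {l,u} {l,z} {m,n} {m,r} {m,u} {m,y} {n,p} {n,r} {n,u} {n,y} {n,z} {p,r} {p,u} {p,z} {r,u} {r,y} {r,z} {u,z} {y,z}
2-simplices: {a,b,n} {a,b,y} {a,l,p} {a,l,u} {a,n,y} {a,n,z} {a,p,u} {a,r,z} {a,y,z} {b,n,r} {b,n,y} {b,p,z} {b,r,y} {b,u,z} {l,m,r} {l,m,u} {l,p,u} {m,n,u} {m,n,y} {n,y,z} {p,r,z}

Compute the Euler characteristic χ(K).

n_0=10 n_1=37 n_2=21
χ=+10−37+21=-6

χ(K)=-6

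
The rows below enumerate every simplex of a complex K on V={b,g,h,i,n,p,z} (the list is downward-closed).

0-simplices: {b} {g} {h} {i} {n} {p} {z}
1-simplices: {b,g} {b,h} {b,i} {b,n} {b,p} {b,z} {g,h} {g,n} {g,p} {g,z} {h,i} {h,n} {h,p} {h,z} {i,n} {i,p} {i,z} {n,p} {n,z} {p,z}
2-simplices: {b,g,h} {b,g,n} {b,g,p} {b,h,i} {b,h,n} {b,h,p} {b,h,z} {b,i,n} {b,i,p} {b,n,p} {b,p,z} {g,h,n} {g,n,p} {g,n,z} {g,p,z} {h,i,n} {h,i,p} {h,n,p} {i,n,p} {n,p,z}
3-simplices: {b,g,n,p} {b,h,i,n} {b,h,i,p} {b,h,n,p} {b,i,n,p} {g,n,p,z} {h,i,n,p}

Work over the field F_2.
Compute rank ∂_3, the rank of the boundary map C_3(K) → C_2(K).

n_0=7 n_1=20 n_2=20 n_3=7  [Z2]
∂1: piv[bg,bh,bi,bn,bp,bz] rk=6  ker:gh,gn,gp,gz,hi,hn,hp,hz,in,ip,iz,np,nz,pz
∂2: piv[bgh,bgn,bgp,bhi,bhn,bhp,bhz,bin,bip,bnp,bpz,gnz,gpz] rk=13  ker:ghn,gnp,hin,hip,hnp,inp,npz
∂3: piv[bgnp,bhin,bhip,bhnp,binp,gnpz] rk=6  ker:hinp
rk∂_3=6

rank∂_3=6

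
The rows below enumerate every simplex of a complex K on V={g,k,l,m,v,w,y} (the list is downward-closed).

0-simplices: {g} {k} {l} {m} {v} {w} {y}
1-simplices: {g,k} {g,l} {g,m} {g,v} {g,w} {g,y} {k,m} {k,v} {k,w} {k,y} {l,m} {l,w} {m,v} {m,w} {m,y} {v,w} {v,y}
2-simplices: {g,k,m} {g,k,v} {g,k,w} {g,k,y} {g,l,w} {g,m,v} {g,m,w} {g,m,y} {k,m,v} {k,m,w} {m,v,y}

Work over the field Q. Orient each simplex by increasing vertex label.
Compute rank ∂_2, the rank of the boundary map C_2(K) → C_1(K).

rank∂_2=9

n_0=7 n_1=17 n_2=11  [Q]
∂1: piv[gk,gl,gm,gv,gw,gy] rk=6  ker:km,kv,kw,ky,lm,lw,mv,mw,my,vw,vy
∂2: piv[gkm,gkv,gkw,gky,glw,gmv,gmw,gmy,mvy] rk=9  ker:kmv,kmw
rk∂_2=9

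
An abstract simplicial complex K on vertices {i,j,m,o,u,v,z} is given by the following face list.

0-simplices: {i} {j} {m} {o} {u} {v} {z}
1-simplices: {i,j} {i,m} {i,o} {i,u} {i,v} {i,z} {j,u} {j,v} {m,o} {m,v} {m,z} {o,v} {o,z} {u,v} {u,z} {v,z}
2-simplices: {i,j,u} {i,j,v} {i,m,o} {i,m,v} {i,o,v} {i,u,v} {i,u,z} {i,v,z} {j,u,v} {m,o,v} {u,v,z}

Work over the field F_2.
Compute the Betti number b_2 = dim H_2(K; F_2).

n_0=7 n_1=16 n_2=11  [Z2]
∂1: piv[ij,im,io,iu,iv,iz] rk=6  ker:ju,jv,mo,mv,mz,ov,oz,uv,uz,vz
∂2: piv[iju,ijv,imo,imv,iov,iuv,iuz,ivz] rk=8  ker:juv,mov,uvz
b_2=(11−8)−0=3

b_2=3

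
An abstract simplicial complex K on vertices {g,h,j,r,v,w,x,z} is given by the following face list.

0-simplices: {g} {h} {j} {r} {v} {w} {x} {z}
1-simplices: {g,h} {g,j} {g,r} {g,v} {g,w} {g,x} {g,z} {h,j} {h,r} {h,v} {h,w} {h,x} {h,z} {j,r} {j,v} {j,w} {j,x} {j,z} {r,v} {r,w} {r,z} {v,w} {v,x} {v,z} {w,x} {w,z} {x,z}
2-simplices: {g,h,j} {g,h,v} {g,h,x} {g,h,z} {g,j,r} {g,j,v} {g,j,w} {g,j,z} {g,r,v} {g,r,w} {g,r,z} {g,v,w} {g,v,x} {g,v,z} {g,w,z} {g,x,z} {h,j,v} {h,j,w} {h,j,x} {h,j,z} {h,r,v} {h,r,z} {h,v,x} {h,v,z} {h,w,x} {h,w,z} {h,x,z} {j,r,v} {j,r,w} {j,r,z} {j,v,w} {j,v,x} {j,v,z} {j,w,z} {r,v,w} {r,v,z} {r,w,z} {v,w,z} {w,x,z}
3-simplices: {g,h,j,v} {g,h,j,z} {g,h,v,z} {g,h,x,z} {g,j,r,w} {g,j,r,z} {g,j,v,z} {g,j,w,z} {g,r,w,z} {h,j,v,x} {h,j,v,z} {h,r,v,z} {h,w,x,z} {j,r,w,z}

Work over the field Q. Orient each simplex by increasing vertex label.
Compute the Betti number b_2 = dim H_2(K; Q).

n_0=8 n_1=27 n_2=39 n_3=14  [Q]
∂1: piv[gh,gj,gr,gv,gw,gx,gz] rk=7  ker:hj,hr,hv,hw,hx,hz,jr,jv,jw,jx,jz,rv,rw,rz,vw,vx,vz,wx,wz,xz
∂2: piv[ghj,ghv,ghx,ghz,gjr,gjv,gjw,gjz,grv,grw,grz,gvw,gvx,gvz,gwz,gxz,hjw,hjx,hrv,hwx] rk=20  ker:hjv,hjz,hrz,hvx,hvz,hwz,hxz,jrv,jrw,jrz,jvw,jvx,jvz,jwz,rvw,rvz,rwz,vwz,wxz
∂3: piv[ghjv,ghjz,ghvz,ghxz,gjrw,gjrz,gjvz,gjwz,grwz,hjvx,hrvz,hwxz] rk=12  ker:hjvz,jrwz
b_2=(39−20)−12=7

b_2=7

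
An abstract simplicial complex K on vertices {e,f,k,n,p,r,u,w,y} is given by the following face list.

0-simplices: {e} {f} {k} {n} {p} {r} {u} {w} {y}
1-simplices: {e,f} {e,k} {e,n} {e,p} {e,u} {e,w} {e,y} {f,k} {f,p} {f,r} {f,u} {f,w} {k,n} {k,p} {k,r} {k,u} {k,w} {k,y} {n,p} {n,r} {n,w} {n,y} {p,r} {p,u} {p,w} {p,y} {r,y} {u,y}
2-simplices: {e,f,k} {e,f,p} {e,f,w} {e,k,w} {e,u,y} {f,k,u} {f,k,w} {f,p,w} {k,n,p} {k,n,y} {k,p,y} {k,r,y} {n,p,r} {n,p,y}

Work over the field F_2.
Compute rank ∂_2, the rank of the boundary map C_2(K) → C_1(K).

rank∂_2=12

n_0=9 n_1=28 n_2=14  [Z2]
∂1: piv[ef,ek,en,ep,eu,ew,ey,fr] rk=8  ker:fk,fp,fu,fw,kn,kp,kr,ku,kw,ky,np,nr,nw,ny,pr,pu,pw,py,ry,uy
∂2: piv[efk,efp,efw,ekw,euy,fku,fpw,knp,kny,kpy,kry,npr] rk=12  ker:fkw,npy
rk∂_2=12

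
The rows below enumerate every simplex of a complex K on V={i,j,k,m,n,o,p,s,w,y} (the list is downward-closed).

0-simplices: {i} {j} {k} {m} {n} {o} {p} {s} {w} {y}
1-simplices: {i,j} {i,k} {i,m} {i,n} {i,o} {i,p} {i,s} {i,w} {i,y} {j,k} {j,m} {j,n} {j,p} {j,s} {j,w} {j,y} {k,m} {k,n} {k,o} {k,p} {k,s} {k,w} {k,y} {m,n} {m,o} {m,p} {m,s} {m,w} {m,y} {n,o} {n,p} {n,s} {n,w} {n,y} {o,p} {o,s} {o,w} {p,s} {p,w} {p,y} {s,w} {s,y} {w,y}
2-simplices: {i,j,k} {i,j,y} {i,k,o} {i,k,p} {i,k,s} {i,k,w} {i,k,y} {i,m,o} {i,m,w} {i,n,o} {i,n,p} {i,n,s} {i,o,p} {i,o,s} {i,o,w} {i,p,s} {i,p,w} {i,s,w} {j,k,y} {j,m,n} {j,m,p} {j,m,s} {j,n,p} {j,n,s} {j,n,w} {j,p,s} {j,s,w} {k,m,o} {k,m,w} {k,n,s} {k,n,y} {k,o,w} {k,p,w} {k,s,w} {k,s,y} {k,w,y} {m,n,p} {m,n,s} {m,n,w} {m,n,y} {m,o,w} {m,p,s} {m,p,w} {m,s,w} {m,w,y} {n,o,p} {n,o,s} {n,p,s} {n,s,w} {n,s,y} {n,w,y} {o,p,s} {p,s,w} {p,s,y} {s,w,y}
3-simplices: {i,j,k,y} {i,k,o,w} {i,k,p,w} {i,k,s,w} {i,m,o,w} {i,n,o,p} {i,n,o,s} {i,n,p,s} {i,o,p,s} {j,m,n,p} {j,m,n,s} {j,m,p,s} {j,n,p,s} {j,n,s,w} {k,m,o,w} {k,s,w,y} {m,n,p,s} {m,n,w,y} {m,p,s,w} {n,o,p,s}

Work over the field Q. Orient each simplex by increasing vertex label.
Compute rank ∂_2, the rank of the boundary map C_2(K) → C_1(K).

rank∂_2=33

n_0=10 n_1=43 n_2=55 n_3=20  [Q]
∂1: piv[ij,ik,im,in,io,ip,is,iw,iy] rk=9  ker:jk,jm,jn,jp,js,jw,jy,km,kn,ko,kp,ks,kw,ky,mn,mo,mp,ms,mw,my,no,np,ns,nw,ny,op,os,ow,ps,pw,py,sw,sy,wy
∂2: piv[ijk,ijy,iko,ikp,iks,ikw,iky,imo,imw,ino,inp,ins,iop,ios,iow,ips,ipw,isw,jmn,jmp,jms,jnp,jns,jnw,jsw,kmo,kns,kny,ksy,kwy,mnw,mny,psy] rk=33  ker:jky,jps,kmw,kow,kpw,ksw,mnp,mns,mow,mps,mpw,msw,mwy,nop,nos,nps,nsw,nsy,nwy,ops,psw,swy
∂3: piv[ijky,ikow,ikpw,iksw,imow,inop,inos,inps,iops,jmnp,jmns,jmps,jnps,jnsw,kmow,kswy,mnwy,mpsw] rk=18  ker:mnps,nops
rk∂_2=33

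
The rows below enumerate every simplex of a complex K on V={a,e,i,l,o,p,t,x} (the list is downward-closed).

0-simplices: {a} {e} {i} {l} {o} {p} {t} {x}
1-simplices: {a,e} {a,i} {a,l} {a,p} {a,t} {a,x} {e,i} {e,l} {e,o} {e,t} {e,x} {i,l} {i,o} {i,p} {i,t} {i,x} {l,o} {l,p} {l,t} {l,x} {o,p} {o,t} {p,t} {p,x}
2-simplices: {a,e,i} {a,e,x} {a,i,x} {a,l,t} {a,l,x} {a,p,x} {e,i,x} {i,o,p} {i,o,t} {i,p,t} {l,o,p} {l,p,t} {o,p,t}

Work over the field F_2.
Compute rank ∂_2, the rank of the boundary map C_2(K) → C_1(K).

rank∂_2=11

n_0=8 n_1=24 n_2=13  [Z2]
∂1: piv[ae,ai,al,ap,at,ax,eo] rk=7  ker:ei,el,et,ex,il,io,ip,it,ix,lo,lp,lt,lx,op,ot,pt,px
∂2: piv[aei,aex,aix,alt,alx,apx,iop,iot,ipt,lop,lpt] rk=11  ker:eix,opt
rk∂_2=11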